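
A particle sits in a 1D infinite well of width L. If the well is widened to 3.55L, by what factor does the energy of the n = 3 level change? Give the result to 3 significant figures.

0.0793

E_n ∝ 1/L², so the energy scales by 1/3.55² = 0.0793.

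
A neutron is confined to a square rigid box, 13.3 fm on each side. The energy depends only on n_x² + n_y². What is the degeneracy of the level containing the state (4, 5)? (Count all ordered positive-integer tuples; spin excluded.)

degeneracy = 2

The level has n_x² + n_y² = 41. The ordered positive-integer solutions are (4, 5), (5, 4).
That gives 2 states.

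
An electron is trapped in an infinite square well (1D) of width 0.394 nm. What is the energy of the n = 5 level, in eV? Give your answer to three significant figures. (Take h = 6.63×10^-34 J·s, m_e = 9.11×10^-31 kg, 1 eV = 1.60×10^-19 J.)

E_5 = 60.7 eV

For an infinite well E_n = n²h²/(8m_eL²), so E_1 = h²/(8m_eL²) = (6.63×10^-34)²/(8·9.11×10^-31·(3.94×10^-10 m)²) = 3.885×10^-19 J.
Then E_5 = 5²·E_1 = 25·3.885×10^-19 J = 9.712×10^-18 J.
Converting, E_5 = 9.712×10^-18 J / (1.60×10^-19 J/eV) = 60.7 eV.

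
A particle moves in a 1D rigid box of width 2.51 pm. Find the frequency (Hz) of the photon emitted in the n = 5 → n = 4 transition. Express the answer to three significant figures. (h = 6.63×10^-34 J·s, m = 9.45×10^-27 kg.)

E_1 = h²/(8mL²) = 9.229×10^-19 J and ΔE = (5² − 4²)E_1 = 8.306×10^-18 J.
f = ΔE/h = 8.306×10^-18/6.63×10^-34 = 1.25×10^16 Hz.

f = 1.25×10^16 Hz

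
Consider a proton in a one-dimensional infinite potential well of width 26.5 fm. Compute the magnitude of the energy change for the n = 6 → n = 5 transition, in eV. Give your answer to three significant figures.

|ΔE| = 3.21×10^6 eV

E_1 = h²/(8m_pL²) = 4.671×10^-14 J.
|ΔE| = |6² − 5²|·E_1 = 11·4.671×10^-14 J = 5.138×10^-13 J = 3.21×10^6 eV.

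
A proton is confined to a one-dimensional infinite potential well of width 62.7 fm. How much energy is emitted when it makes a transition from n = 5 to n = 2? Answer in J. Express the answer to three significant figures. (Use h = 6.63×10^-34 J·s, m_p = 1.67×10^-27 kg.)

|ΔE| = 1.76×10^-13 J

E_1 = h²/(8m_pL²) = 8.369×10^-15 J.
|ΔE| = |5² − 2²|·E_1 = 21·8.369×10^-15 J = 1.76×10^-13 J.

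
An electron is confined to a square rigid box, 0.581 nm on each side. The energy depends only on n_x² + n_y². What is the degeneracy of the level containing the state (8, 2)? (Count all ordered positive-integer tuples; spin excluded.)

The level has n_x² + n_y² = 68. The ordered positive-integer solutions are (2, 8), (8, 2).
That gives 2 states.

degeneracy = 2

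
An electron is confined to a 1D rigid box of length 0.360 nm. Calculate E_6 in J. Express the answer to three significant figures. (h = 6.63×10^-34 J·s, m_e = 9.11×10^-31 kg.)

E_6 = 1.68×10^-17 J

For an infinite well E_n = n²h²/(8m_eL²), so E_1 = h²/(8m_eL²) = (6.63×10^-34)²/(8·9.11×10^-31·(3.60×10^-10 m)²) = 4.654×10^-19 J.
Then E_6 = 6²·E_1 = 36·4.654×10^-19 J = 1.68×10^-17 J.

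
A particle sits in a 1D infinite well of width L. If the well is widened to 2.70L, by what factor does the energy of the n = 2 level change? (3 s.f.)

0.137

E_n ∝ 1/L², so the energy scales by 1/2.70² = 0.137.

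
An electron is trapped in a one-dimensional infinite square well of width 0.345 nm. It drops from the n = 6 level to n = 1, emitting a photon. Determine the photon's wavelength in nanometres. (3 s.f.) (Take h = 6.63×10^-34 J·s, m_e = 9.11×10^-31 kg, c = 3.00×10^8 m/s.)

λ = 11.2 nm

E_1 = h²/(8m_eL²) = 5.067×10^-19 J, so ΔE = (6² − 1²)E_1 = 1.773×10^-17 J.
λ = hc/ΔE = (6.63×10^-34·3.00×10^8)/1.773×10^-17 = 1.12×10^-8 m = 11.2 nm.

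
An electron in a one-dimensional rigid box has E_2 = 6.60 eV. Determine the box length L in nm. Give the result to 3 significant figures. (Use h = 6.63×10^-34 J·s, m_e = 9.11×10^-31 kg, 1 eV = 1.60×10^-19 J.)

L = 0.478 nm

From E_n = n²h²/(8m_eL²), L = n·h/√(8m_eE_n).
E_2 = 6.60 eV = 1.056×10^-18 J, so L = 2·6.63×10^-34/√(8·9.11×10^-31·1.056×10^-18) = 4.78×10^-10 m = 0.478 nm.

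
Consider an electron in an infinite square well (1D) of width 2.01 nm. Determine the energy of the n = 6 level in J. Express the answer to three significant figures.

For an infinite well E_n = n²h²/(8m_eL²), so E_1 = h²/(8m_eL²) = (6.626×10^-34)²/(8·9.109×10^-31·(2.01×10^-9 m)²) = 1.491×10^-20 J.
Then E_6 = 6²·E_1 = 36·1.491×10^-20 J = 5.37×10^-19 J.

E_6 = 5.37×10^-19 J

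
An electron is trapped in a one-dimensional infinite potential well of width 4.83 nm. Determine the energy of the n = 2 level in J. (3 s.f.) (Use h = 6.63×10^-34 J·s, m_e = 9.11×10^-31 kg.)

For an infinite well E_n = n²h²/(8m_eL²), so E_1 = h²/(8m_eL²) = (6.63×10^-34)²/(8·9.11×10^-31·(4.83×10^-9 m)²) = 2.585×10^-21 J.
Then E_2 = 2²·E_1 = 4·2.585×10^-21 J = 1.03×10^-20 J.

E_2 = 1.03×10^-20 J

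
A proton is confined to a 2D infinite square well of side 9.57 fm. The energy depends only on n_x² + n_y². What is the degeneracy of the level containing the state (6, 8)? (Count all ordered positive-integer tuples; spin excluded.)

degeneracy = 2

The level has n_x² + n_y² = 100. The ordered positive-integer solutions are (6, 8), (8, 6).
That gives 2 states.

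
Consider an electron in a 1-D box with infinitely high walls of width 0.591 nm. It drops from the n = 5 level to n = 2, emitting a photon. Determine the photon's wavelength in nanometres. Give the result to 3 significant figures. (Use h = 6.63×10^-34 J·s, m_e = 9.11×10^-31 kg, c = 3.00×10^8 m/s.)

E_1 = h²/(8m_eL²) = 1.727×10^-19 J, so ΔE = (5² − 2²)E_1 = 3.627×10^-18 J.
λ = hc/ΔE = (6.63×10^-34·3.00×10^8)/3.627×10^-18 = 5.48×10^-8 m = 54.8 nm.

λ = 54.8 nm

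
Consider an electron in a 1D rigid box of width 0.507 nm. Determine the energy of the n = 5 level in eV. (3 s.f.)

E_5 = 36.6 eV

For an infinite well E_n = n²h²/(8m_eL²), so E_1 = h²/(8m_eL²) = (6.626×10^-34)²/(8·9.109×10^-31·(5.07×10^-10 m)²) = 2.344×10^-19 J.
Then E_5 = 5²·E_1 = 25·2.344×10^-19 J = 5.860×10^-18 J.
Converting, E_5 = 5.860×10^-18 J / (1.602×10^-19 J/eV) = 36.6 eV.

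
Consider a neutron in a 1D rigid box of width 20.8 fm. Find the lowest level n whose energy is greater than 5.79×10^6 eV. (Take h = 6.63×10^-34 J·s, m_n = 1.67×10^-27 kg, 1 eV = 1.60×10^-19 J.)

n = 4

E_1 = h²/(8m_nL²) = 7.605×10^-14 J = 4.753×10^5 eV.
Need n² > 5.79×10^6/4.753×10^5 = 12.18, i.e. n > 3.490.
The smallest integer satisfying this is n = 4.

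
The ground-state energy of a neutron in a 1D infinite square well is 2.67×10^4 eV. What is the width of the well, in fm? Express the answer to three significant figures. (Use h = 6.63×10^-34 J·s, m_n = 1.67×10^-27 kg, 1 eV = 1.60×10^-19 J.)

L = 87.8 fm

From E_n = n²h²/(8m_nL²), L = n·h/√(8m_nE_n).
E_1 = 2.67×10^4 eV = 4.272×10^-15 J, so L = 1·6.63×10^-34/√(8·1.67×10^-27·4.272×10^-15) = 8.78×10^-14 m = 87.8 fm.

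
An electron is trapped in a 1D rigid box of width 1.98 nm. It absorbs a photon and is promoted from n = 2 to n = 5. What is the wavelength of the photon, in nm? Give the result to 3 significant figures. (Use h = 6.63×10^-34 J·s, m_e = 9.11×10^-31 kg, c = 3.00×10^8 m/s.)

λ = 616 nm

E_1 = h²/(8m_eL²) = 1.538×10^-20 J, so ΔE = (5² − 2²)E_1 = 3.230×10^-19 J.
λ = hc/ΔE = (6.63×10^-34·3.00×10^8)/3.230×10^-19 = 6.16×10^-7 m = 616 nm.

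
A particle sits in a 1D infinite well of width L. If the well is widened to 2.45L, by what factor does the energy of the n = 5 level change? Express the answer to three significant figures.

0.167

E_n ∝ 1/L², so the energy scales by 1/2.45² = 0.167.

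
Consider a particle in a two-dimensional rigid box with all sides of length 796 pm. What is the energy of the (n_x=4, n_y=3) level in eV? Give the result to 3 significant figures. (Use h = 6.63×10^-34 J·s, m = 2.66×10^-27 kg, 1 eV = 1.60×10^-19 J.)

For a 2D rectangular well E = (h²/8m)·Σ n_i²/L_i² = (6.63×10^-34)²/(8·2.66×10^-27) · [4²/(796 pm)² + 3²/(796 pm)²].
Evaluating gives E = 8.150×10^-22 J = 0.00509 eV.

E = 0.00509 eV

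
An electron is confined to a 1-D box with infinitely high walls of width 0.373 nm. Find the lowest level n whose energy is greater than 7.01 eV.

n = 2

E_1 = h²/(8m_eL²) = 4.330×10^-19 J = 2.703 eV.
Need n² > 7.01/2.703 = 2.593, i.e. n > 1.610.
The smallest integer satisfying this is n = 2.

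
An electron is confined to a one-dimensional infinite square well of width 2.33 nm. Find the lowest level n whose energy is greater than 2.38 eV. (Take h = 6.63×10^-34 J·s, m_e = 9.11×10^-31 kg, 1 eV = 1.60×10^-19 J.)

E_1 = h²/(8m_eL²) = 1.111×10^-20 J = 0.06944 eV.
Need n² > 2.38/0.06944 = 34.27, i.e. n > 5.854.
The smallest integer satisfying this is n = 6.

n = 6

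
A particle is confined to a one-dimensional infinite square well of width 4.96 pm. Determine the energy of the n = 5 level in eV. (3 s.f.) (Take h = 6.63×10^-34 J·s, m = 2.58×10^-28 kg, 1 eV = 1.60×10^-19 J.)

For an infinite well E_n = n²h²/(8mL²), so E_1 = h²/(8mL²) = (6.63×10^-34)²/(8·2.58×10^-28·(4.96×10^-12 m)²) = 8.657×10^-18 J.
Then E_5 = 5²·E_1 = 25·8.657×10^-18 J = 2.164×10^-16 J.
Converting, E_5 = 2.164×10^-16 J / (1.60×10^-19 J/eV) = 1.35×10^3 eV.

E_5 = 1.35×10^3 eV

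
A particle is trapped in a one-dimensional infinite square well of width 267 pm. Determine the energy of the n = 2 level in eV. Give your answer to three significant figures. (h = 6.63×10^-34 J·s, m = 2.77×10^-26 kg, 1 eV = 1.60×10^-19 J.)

For an infinite well E_n = n²h²/(8mL²), so E_1 = h²/(8mL²) = (6.63×10^-34)²/(8·2.77×10^-26·(2.67×10^-10 m)²) = 2.782×10^-23 J.
Then E_2 = 2²·E_1 = 4·2.782×10^-23 J = 1.113×10^-22 J.
Converting, E_2 = 1.113×10^-22 J / (1.60×10^-19 J/eV) = 6.96×10^-4 eV.

E_2 = 6.96×10^-4 eV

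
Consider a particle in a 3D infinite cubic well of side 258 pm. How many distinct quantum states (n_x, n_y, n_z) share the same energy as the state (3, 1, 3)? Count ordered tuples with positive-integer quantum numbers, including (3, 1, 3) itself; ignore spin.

The level has n_x² + n_y² + n_z² = 19. The ordered positive-integer solutions are (1, 3, 3), (3, 1, 3), (3, 3, 1).
That gives 3 states.

degeneracy = 3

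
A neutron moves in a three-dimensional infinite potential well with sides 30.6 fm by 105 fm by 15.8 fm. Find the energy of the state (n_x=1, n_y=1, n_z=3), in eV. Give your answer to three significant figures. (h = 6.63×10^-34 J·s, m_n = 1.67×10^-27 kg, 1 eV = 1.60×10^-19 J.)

For a 3D rectangular well E = (h²/8m_n)·Σ n_i²/L_i² = (6.63×10^-34)²/(8·1.67×10^-27) · [1²/(30.6 fm)² + 1²/(105 fm)² + 3²/(15.8 fm)²].
Evaluating gives E = 1.224×10^-12 J = 7.65×10^6 eV.

E = 7.65×10^6 eV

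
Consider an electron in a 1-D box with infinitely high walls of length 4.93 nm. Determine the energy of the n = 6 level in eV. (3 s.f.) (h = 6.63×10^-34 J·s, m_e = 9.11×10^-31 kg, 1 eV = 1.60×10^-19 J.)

For an infinite well E_n = n²h²/(8m_eL²), so E_1 = h²/(8m_eL²) = (6.63×10^-34)²/(8·9.11×10^-31·(4.93×10^-9 m)²) = 2.482×10^-21 J.
Then E_6 = 6²·E_1 = 36·2.482×10^-21 J = 8.935×10^-20 J.
Converting, E_6 = 8.935×10^-20 J / (1.60×10^-19 J/eV) = 0.558 eV.

E_6 = 0.558 eV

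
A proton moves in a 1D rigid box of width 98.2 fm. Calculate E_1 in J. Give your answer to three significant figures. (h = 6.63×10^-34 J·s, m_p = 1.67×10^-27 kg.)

For an infinite well E_n = n²h²/(8m_pL²), so E_1 = h²/(8m_pL²) = (6.63×10^-34)²/(8·1.67×10^-27·(9.82×10^-14 m)²) = 3.412×10^-15 J.

E_1 = 3.41×10^-15 J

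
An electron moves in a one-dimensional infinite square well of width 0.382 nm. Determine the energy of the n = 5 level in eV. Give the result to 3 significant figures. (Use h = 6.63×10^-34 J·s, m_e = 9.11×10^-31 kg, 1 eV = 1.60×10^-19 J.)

E_5 = 64.6 eV

For an infinite well E_n = n²h²/(8m_eL²), so E_1 = h²/(8m_eL²) = (6.63×10^-34)²/(8·9.11×10^-31·(3.82×10^-10 m)²) = 4.133×10^-19 J.
Then E_5 = 5²·E_1 = 25·4.133×10^-19 J = 1.033×10^-17 J.
Converting, E_5 = 1.033×10^-17 J / (1.60×10^-19 J/eV) = 64.6 eV.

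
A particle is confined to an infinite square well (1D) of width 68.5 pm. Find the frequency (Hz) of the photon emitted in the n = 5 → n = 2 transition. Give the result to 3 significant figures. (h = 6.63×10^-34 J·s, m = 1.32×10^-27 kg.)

f = 2.81×10^14 Hz

E_1 = h²/(8mL²) = 8.871×10^-21 J and ΔE = (5² − 2²)E_1 = 1.863×10^-19 J.
f = ΔE/h = 1.863×10^-19/6.63×10^-34 = 2.81×10^14 Hz.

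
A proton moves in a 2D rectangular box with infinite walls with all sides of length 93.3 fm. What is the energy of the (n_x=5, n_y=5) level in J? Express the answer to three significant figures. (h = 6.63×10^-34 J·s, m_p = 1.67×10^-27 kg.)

E = 1.89×10^-13 J

For a 2D rectangular well E = (h²/8m_p)·Σ n_i²/L_i² = (6.63×10^-34)²/(8·1.67×10^-27) · [5²/(93.3 fm)² + 5²/(93.3 fm)²].
Evaluating gives E = 1.89×10^-13 J.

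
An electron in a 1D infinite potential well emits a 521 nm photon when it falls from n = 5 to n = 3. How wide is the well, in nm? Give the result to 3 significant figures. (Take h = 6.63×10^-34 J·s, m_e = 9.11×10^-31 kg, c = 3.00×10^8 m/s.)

L = 1.59 nm

The photon carries ΔE = hc/λ = 6.63×10^-34·3.00×10^8/5.21×10^-7 m = 3.818×10^-19 J.
Since ΔE = (5² − 3²)E_1, E_1 = 2.386×10^-20 J, and L = h/√(8m_eE_1) = 1.59×10^-9 m = 1.59 nm.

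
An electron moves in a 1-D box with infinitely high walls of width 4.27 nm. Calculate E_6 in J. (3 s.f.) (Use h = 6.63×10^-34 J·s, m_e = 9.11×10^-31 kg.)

E_6 = 1.19×10^-19 J

For an infinite well E_n = n²h²/(8m_eL²), so E_1 = h²/(8m_eL²) = (6.63×10^-34)²/(8·9.11×10^-31·(4.27×10^-9 m)²) = 3.308×10^-21 J.
Then E_6 = 6²·E_1 = 36·3.308×10^-21 J = 1.19×10^-19 J.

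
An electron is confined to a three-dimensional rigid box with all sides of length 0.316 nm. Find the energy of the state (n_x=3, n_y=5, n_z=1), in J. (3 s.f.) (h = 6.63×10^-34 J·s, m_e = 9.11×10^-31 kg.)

For a 3D rectangular well E = (h²/8m_e)·Σ n_i²/L_i² = (6.63×10^-34)²/(8·9.11×10^-31) · [3²/(0.316 nm)² + 5²/(0.316 nm)² + 1²/(0.316 nm)²].
Evaluating gives E = 2.11×10^-17 J.

E = 2.11×10^-17 J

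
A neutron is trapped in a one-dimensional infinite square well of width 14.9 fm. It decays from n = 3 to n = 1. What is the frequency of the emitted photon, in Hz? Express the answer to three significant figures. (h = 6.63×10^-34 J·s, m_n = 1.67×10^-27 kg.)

E_1 = h²/(8m_nL²) = 1.482×10^-13 J and ΔE = (3² − 1²)E_1 = 1.186×10^-12 J.
f = ΔE/h = 1.186×10^-12/6.63×10^-34 = 1.79×10^21 Hz.

f = 1.79×10^21 Hz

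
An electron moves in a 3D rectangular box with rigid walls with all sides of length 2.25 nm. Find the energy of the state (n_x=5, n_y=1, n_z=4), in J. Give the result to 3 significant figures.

For a 3D rectangular well E = (h²/8m_e)·Σ n_i²/L_i² = (6.626×10^-34)²/(8·9.109×10^-31) · [5²/(2.25 nm)² + 1²/(2.25 nm)² + 4²/(2.25 nm)²].
Evaluating gives E = 5.00×10^-19 J.

E = 5.00×10^-19 J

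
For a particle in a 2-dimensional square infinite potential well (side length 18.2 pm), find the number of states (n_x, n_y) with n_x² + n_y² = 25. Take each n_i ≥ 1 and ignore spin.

degeneracy = 2

The level has n_x² + n_y² = 25. The ordered positive-integer solutions are (3, 4), (4, 3).
That gives 2 states.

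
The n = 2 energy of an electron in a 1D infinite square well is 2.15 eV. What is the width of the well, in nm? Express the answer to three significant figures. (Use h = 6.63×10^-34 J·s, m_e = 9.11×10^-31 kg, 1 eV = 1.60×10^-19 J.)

L = 0.837 nm

From E_n = n²h²/(8m_eL²), L = n·h/√(8m_eE_n).
E_2 = 2.15 eV = 3.440×10^-19 J, so L = 2·6.63×10^-34/√(8·9.11×10^-31·3.440×10^-19) = 8.37×10^-10 m = 0.837 nm.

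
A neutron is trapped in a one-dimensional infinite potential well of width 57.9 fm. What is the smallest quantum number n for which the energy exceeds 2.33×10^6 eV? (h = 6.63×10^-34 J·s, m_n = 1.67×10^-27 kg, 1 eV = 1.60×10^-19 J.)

n = 7

E_1 = h²/(8m_nL²) = 9.814×10^-15 J = 6.134×10^4 eV.
Need n² > 2.33×10^6/6.134×10^4 = 37.99, i.e. n > 6.164.
The smallest integer satisfying this is n = 7.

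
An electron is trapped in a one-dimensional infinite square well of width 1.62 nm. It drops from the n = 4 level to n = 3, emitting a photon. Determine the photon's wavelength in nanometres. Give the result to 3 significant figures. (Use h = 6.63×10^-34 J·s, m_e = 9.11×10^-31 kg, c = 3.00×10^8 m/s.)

λ = 1.24×10^3 nm

E_1 = h²/(8m_eL²) = 2.298×10^-20 J, so ΔE = (4² − 3²)E_1 = 1.609×10^-19 J.
λ = hc/ΔE = (6.63×10^-34·3.00×10^8)/1.609×10^-19 = 1.24×10^-6 m = 1.24×10^3 nm.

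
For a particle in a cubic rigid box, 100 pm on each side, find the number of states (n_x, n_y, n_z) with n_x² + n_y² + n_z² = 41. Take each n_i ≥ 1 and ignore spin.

degeneracy = 9

The level has n_x² + n_y² + n_z² = 41. The ordered positive-integer solutions are (1, 2, 6), (1, 6, 2), (2, 1, 6), (2, 6, 1), (3, 4, 4), (4, 3, 4), (4, 4, 3), (6, 1, 2), (6, 2, 1).
That gives 9 states.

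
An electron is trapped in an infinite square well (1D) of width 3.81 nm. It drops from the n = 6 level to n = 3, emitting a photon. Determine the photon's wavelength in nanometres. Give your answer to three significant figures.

E_1 = h²/(8m_eL²) = 4.150×10^-21 J, so ΔE = (6² − 3²)E_1 = 1.121×10^-19 J.
λ = hc/ΔE = (6.626×10^-34·2.998×10^8)/1.121×10^-19 = 1.77×10^-6 m = 1.77×10^3 nm.

λ = 1.77×10^3 nm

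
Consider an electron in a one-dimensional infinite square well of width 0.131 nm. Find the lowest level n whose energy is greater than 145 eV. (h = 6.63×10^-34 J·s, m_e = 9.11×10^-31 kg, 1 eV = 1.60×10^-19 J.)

n = 3

E_1 = h²/(8m_eL²) = 3.515×10^-18 J = 21.97 eV.
Need n² > 145/21.97 = 6.600, i.e. n > 2.569.
The smallest integer satisfying this is n = 3.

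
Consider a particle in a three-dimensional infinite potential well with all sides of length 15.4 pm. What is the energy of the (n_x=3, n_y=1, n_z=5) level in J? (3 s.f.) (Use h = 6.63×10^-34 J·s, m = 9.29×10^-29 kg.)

For a 3D rectangular well E = (h²/8m)·Σ n_i²/L_i² = (6.63×10^-34)²/(8·9.29×10^-29) · [3²/(15.4 pm)² + 1²/(15.4 pm)² + 5²/(15.4 pm)²].
Evaluating gives E = 8.73×10^-17 J.

E = 8.73×10^-17 J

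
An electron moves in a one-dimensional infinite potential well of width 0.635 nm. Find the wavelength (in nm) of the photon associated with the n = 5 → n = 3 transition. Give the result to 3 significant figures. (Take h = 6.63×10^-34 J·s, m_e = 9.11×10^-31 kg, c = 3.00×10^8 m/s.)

E_1 = h²/(8m_eL²) = 1.496×10^-19 J, so ΔE = (5² − 3²)E_1 = 2.394×10^-18 J.
λ = hc/ΔE = (6.63×10^-34·3.00×10^8)/2.394×10^-18 = 8.31×10^-8 m = 83.1 nm.

λ = 83.1 nm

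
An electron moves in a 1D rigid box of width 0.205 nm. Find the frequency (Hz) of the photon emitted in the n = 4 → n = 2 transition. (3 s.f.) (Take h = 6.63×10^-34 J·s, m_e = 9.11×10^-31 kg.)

E_1 = h²/(8m_eL²) = 1.435×10^-18 J and ΔE = (4² − 2²)E_1 = 1.722×10^-17 J.
f = ΔE/h = 1.722×10^-17/6.63×10^-34 = 2.60×10^16 Hz.

f = 2.60×10^16 Hz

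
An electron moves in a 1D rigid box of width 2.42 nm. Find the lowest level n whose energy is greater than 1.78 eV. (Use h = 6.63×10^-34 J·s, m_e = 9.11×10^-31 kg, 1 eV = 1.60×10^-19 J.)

E_1 = h²/(8m_eL²) = 1.030×10^-20 J = 0.06438 eV.
Need n² > 1.78/0.06438 = 27.65, i.e. n > 5.258.
The smallest integer satisfying this is n = 6.

n = 6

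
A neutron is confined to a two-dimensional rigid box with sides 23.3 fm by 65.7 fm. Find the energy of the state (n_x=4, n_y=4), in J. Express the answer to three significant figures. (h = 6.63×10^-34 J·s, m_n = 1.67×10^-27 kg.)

E = 1.09×10^-12 J

For a 2D rectangular well E = (h²/8m_n)·Σ n_i²/L_i² = (6.63×10^-34)²/(8·1.67×10^-27) · [4²/(23.3 fm)² + 4²/(65.7 fm)²].
Evaluating gives E = 1.09×10^-12 J.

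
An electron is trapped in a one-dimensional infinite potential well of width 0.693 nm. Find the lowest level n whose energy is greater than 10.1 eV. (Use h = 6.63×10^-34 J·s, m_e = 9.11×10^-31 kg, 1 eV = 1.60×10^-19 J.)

n = 4

E_1 = h²/(8m_eL²) = 1.256×10^-19 J = 0.7850 eV.
Need n² > 10.1/0.7850 = 12.87, i.e. n > 3.587.
The smallest integer satisfying this is n = 4.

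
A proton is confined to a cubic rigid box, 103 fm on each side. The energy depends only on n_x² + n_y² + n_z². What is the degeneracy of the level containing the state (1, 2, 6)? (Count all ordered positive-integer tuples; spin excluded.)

The level has n_x² + n_y² + n_z² = 41. The ordered positive-integer solutions are (1, 2, 6), (1, 6, 2), (2, 1, 6), (2, 6, 1), (3, 4, 4), (4, 3, 4), (4, 4, 3), (6, 1, 2), (6, 2, 1).
That gives 9 states.

degeneracy = 9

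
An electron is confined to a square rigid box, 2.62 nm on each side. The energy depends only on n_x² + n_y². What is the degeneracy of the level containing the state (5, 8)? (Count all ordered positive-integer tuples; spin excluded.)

degeneracy = 2

The level has n_x² + n_y² = 89. The ordered positive-integer solutions are (5, 8), (8, 5).
That gives 2 states.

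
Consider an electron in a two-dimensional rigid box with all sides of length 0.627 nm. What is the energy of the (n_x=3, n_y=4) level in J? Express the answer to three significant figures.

For a 2D rectangular well E = (h²/8m_e)·Σ n_i²/L_i² = (6.626×10^-34)²/(8·9.109×10^-31) · [3²/(0.627 nm)² + 4²/(0.627 nm)²].
Evaluating gives E = 3.83×10^-18 J.

E = 3.83×10^-18 J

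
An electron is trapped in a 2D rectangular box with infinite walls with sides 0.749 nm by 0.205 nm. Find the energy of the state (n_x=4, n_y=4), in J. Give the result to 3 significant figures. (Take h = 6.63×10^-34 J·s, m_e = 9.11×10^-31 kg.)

For a 2D rectangular well E = (h²/8m_e)·Σ n_i²/L_i² = (6.63×10^-34)²/(8·9.11×10^-31) · [4²/(0.749 nm)² + 4²/(0.205 nm)²].
Evaluating gives E = 2.47×10^-17 J.

E = 2.47×10^-17 J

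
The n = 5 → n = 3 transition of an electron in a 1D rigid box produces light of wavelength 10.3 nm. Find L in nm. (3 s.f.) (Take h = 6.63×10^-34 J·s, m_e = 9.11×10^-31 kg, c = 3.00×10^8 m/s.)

L = 0.224 nm

The photon carries ΔE = hc/λ = 6.63×10^-34·3.00×10^8/1.03×10^-8 m = 1.931×10^-17 J.
Since ΔE = (5² − 3²)E_1, E_1 = 1.207×10^-18 J, and L = h/√(8m_eE_1) = 2.24×10^-10 m = 0.224 nm.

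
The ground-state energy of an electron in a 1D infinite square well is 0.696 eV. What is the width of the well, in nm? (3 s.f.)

L = 0.735 nm

From E_n = n²h²/(8m_eL²), L = n·h/√(8m_eE_n).
E_1 = 0.696 eV = 1.115×10^-19 J, so L = 1·6.626×10^-34/√(8·9.109×10^-31·1.115×10^-19) = 7.35×10^-10 m = 0.735 nm.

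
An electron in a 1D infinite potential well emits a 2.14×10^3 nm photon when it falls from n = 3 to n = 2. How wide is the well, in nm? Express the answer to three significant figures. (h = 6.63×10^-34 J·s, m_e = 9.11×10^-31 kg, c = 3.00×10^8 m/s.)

The photon carries ΔE = hc/λ = 6.63×10^-34·3.00×10^8/2.14×10^-6 m = 9.294×10^-20 J.
Since ΔE = (3² − 2²)E_1, E_1 = 1.859×10^-20 J, and L = h/√(8m_eE_1) = 1.80×10^-9 m = 1.80 nm.

L = 1.80 nm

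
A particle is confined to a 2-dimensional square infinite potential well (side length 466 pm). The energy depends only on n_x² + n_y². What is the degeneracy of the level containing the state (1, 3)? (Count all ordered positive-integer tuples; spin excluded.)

degeneracy = 2

The level has n_x² + n_y² = 10. The ordered positive-integer solutions are (1, 3), (3, 1).
That gives 2 states.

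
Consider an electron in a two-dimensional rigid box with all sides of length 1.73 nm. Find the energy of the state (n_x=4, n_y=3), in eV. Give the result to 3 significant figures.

E = 3.14 eV

For a 2D rectangular well E = (h²/8m_e)·Σ n_i²/L_i² = (6.626×10^-34)²/(8·9.109×10^-31) · [4²/(1.73 nm)² + 3²/(1.73 nm)²].
Evaluating gives E = 5.033×10^-19 J = 3.14 eV.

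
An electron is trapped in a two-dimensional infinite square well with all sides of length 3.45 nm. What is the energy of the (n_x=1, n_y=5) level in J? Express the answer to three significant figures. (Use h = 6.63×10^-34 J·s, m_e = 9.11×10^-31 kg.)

For a 2D rectangular well E = (h²/8m_e)·Σ n_i²/L_i² = (6.63×10^-34)²/(8·9.11×10^-31) · [1²/(3.45 nm)² + 5²/(3.45 nm)²].
Evaluating gives E = 1.32×10^-19 J.

E = 1.32×10^-19 J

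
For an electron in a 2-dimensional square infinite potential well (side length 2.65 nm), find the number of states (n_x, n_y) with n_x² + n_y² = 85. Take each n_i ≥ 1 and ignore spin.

The level has n_x² + n_y² = 85. The ordered positive-integer solutions are (2, 9), (6, 7), (7, 6), (9, 2).
That gives 4 states.

degeneracy = 4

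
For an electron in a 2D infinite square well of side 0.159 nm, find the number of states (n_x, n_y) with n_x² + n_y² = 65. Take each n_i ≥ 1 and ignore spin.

degeneracy = 4

The level has n_x² + n_y² = 65. The ordered positive-integer solutions are (1, 8), (4, 7), (7, 4), (8, 1).
That gives 4 states.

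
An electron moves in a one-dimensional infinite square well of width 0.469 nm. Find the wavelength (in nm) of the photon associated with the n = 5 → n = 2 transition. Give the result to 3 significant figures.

λ = 34.5 nm

E_1 = h²/(8m_eL²) = 2.739×10^-19 J, so ΔE = (5² − 2²)E_1 = 5.752×10^-18 J.
λ = hc/ΔE = (6.626×10^-34·2.998×10^8)/5.752×10^-18 = 3.45×10^-8 m = 34.5 nm.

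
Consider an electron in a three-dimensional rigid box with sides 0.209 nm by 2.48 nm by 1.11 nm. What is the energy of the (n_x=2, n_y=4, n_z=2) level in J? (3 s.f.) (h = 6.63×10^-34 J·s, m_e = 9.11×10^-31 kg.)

E = 5.88×10^-18 J

For a 3D rectangular well E = (h²/8m_e)·Σ n_i²/L_i² = (6.63×10^-34)²/(8·9.11×10^-31) · [2²/(0.209 nm)² + 4²/(2.48 nm)² + 2²/(1.11 nm)²].
Evaluating gives E = 5.88×10^-18 J.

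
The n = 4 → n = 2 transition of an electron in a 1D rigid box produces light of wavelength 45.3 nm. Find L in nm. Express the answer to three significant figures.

L = 0.406 nm

The photon carries ΔE = hc/λ = 6.626×10^-34·2.998×10^8/4.53×10^-8 m = 4.385×10^-18 J.
Since ΔE = (4² − 2²)E_1, E_1 = 3.654×10^-19 J, and L = h/√(8m_eE_1) = 4.06×10^-10 m = 0.406 nm.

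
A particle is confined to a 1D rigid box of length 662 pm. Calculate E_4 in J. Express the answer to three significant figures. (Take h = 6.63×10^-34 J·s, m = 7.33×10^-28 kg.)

E_4 = 2.74×10^-21 J

For an infinite well E_n = n²h²/(8mL²), so E_1 = h²/(8mL²) = (6.63×10^-34)²/(8·7.33×10^-28·(6.62×10^-10 m)²) = 1.710×10^-22 J.
Then E_4 = 4²·E_1 = 16·1.710×10^-22 J = 2.74×10^-21 J.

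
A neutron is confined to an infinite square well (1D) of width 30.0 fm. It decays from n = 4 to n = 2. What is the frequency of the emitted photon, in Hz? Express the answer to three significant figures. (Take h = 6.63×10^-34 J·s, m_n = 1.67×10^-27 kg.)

E_1 = h²/(8m_nL²) = 3.656×10^-14 J and ΔE = (4² − 2²)E_1 = 4.387×10^-13 J.
f = ΔE/h = 4.387×10^-13/6.63×10^-34 = 6.62×10^20 Hz.

f = 6.62×10^20 Hz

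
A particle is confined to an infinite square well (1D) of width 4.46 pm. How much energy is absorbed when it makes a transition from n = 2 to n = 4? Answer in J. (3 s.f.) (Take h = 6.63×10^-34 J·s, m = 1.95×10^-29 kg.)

|ΔE| = 1.70×10^-15 J

E_1 = h²/(8mL²) = 1.417×10^-16 J.
|ΔE| = |2² − 4²|·E_1 = 12·1.417×10^-16 J = 1.70×10^-15 J.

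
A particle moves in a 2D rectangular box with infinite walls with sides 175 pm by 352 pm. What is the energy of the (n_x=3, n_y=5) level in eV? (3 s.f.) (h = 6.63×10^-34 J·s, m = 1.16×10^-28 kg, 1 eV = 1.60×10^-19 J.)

E = 1.47 eV

For a 2D rectangular well E = (h²/8m)·Σ n_i²/L_i² = (6.63×10^-34)²/(8·1.16×10^-28) · [3²/(175 pm)² + 5²/(352 pm)²].
Evaluating gives E = 2.348×10^-19 J = 1.47 eV.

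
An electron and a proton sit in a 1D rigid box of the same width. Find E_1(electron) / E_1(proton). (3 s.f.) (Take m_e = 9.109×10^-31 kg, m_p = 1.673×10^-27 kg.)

1.84×10^3

E_n ∝ 1/m at fixed n and L, so the ratio is m_p/m_e = 1.673×10^-27/9.109×10^-31 = 1.84×10^3.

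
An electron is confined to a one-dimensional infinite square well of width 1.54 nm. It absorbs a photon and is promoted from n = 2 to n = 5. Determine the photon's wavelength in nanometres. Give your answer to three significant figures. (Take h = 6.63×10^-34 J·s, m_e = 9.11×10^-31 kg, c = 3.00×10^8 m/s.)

λ = 372 nm

E_1 = h²/(8m_eL²) = 2.543×10^-20 J, so ΔE = (5² − 2²)E_1 = 5.340×10^-19 J.
λ = hc/ΔE = (6.63×10^-34·3.00×10^8)/5.340×10^-19 = 3.72×10^-7 m = 372 nm.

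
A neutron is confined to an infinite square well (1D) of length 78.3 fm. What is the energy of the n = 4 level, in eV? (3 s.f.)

E_4 = 5.34×10^5 eV

For an infinite well E_n = n²h²/(8m_nL²), so E_1 = h²/(8m_nL²) = (6.626×10^-34)²/(8·1.675×10^-27·(7.83×10^-14 m)²) = 5.344×10^-15 J.
Then E_4 = 4²·E_1 = 16·5.344×10^-15 J = 8.550×10^-14 J.
Converting, E_4 = 8.550×10^-14 J / (1.602×10^-19 J/eV) = 5.34×10^5 eV.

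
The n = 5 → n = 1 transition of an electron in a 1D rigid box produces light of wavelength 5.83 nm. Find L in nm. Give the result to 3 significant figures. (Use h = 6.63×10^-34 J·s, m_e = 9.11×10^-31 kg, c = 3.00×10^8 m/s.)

L = 0.206 nm

The photon carries ΔE = hc/λ = 6.63×10^-34·3.00×10^8/5.83×10^-9 m = 3.412×10^-17 J.
Since ΔE = (5² − 1²)E_1, E_1 = 1.422×10^-18 J, and L = h/√(8m_eE_1) = 2.06×10^-10 m = 0.206 nm.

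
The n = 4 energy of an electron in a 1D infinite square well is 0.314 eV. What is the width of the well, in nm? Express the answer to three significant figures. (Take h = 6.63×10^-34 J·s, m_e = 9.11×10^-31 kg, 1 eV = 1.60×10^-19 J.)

L = 4.38 nm

From E_n = n²h²/(8m_eL²), L = n·h/√(8m_eE_n).
E_4 = 0.314 eV = 5.024×10^-20 J, so L = 4·6.63×10^-34/√(8·9.11×10^-31·5.024×10^-20) = 4.38×10^-9 m = 4.38 nm.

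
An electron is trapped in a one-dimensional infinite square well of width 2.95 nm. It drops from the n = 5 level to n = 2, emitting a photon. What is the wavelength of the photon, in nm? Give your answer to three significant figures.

E_1 = h²/(8m_eL²) = 6.923×10^-21 J, so ΔE = (5² − 2²)E_1 = 1.454×10^-19 J.
λ = hc/ΔE = (6.626×10^-34·2.998×10^8)/1.454×10^-19 = 1.37×10^-6 m = 1.37×10^3 nm.

λ = 1.37×10^3 nm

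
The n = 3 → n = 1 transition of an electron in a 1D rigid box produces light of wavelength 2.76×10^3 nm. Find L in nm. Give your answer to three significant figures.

L = 2.59 nm

The photon carries ΔE = hc/λ = 6.626×10^-34·2.998×10^8/2.76×10^-6 m = 7.197×10^-20 J.
Since ΔE = (3² − 1²)E_1, E_1 = 8.996×10^-21 J, and L = h/√(8m_eE_1) = 2.59×10^-9 m = 2.59 nm.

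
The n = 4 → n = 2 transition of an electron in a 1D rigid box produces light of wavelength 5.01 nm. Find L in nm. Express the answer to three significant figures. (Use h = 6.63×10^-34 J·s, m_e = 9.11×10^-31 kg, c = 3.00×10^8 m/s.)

The photon carries ΔE = hc/λ = 6.63×10^-34·3.00×10^8/5.01×10^-9 m = 3.970×10^-17 J.
Since ΔE = (4² − 2²)E_1, E_1 = 3.308×10^-18 J, and L = h/√(8m_eE_1) = 1.35×10^-10 m = 0.135 nm.

L = 0.135 nm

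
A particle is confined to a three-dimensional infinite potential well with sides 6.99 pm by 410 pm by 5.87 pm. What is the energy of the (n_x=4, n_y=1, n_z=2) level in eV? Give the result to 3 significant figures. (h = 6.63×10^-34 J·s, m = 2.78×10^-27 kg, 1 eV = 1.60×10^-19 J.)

For a 3D rectangular well E = (h²/8m)·Σ n_i²/L_i² = (6.63×10^-34)²/(8·2.78×10^-27) · [4²/(6.99 pm)² + 1²/(410 pm)² + 2²/(5.87 pm)²].
Evaluating gives E = 8.767×10^-18 J = 54.8 eV.

E = 54.8 eV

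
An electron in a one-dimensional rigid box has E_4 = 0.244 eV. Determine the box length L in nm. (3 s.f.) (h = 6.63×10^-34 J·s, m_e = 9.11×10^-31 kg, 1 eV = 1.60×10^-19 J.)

L = 4.97 nm

From E_n = n²h²/(8m_eL²), L = n·h/√(8m_eE_n).
E_4 = 0.244 eV = 3.904×10^-20 J, so L = 4·6.63×10^-34/√(8·9.11×10^-31·3.904×10^-20) = 4.97×10^-9 m = 4.97 nm.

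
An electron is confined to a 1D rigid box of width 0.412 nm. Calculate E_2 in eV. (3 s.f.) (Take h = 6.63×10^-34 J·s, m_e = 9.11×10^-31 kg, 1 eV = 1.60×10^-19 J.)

E_2 = 8.88 eV

For an infinite well E_n = n²h²/(8m_eL²), so E_1 = h²/(8m_eL²) = (6.63×10^-34)²/(8·9.11×10^-31·(4.12×10^-10 m)²) = 3.553×10^-19 J.
Then E_2 = 2²·E_1 = 4·3.553×10^-19 J = 1.421×10^-18 J.
Converting, E_2 = 1.421×10^-18 J / (1.60×10^-19 J/eV) = 8.88 eV.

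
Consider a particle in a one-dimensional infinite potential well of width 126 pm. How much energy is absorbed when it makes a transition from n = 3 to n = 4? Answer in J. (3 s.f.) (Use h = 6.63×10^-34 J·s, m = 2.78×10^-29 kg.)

E_1 = h²/(8mL²) = 1.245×10^-19 J.
|ΔE| = |3² − 4²|·E_1 = 7·1.245×10^-19 J = 8.71×10^-19 J.

|ΔE| = 8.71×10^-19 J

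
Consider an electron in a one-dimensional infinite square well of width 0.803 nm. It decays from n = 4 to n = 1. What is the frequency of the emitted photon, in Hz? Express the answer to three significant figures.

f = 2.12×10^15 Hz

E_1 = h²/(8m_eL²) = 9.344×10^-20 J and ΔE = (4² − 1²)E_1 = 1.402×10^-18 J.
f = ΔE/h = 1.402×10^-18/6.626×10^-34 = 2.12×10^15 Hz.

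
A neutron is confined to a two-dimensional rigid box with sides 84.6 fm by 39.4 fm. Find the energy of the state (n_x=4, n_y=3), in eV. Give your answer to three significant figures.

E = 1.64×10^6 eV

For a 2D rectangular well E = (h²/8m_n)·Σ n_i²/L_i² = (6.626×10^-34)²/(8·1.675×10^-27) · [4²/(84.6 fm)² + 3²/(39.4 fm)²].
Evaluating gives E = 2.632×10^-13 J = 1.64×10^6 eV.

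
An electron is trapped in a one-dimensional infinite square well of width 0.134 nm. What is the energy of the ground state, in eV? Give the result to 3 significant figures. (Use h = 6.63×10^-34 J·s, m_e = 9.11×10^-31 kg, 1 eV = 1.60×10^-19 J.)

E_1 = 21.0 eV

For an infinite well E_n = n²h²/(8m_eL²), so E_1 = h²/(8m_eL²) = (6.63×10^-34)²/(8·9.11×10^-31·(1.34×10^-10 m)²) = 3.359×10^-18 J.
Converting, E_1 = 3.359×10^-18 J / (1.60×10^-19 J/eV) = 21.0 eV.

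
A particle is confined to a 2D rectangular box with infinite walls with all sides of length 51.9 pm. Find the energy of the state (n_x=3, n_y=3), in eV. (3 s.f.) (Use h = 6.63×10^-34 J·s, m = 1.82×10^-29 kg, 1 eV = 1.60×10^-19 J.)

E = 126 eV

For a 2D rectangular well E = (h²/8m)·Σ n_i²/L_i² = (6.63×10^-34)²/(8·1.82×10^-29) · [3²/(51.9 pm)² + 3²/(51.9 pm)²].
Evaluating gives E = 2.017×10^-17 J = 126 eV.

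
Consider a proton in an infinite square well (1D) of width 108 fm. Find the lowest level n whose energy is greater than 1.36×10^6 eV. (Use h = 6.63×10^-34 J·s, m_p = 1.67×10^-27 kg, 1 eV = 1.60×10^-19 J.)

n = 9

E_1 = h²/(8m_pL²) = 2.821×10^-15 J = 1.763×10^4 eV.
Need n² > 1.36×10^6/1.763×10^4 = 77.14, i.e. n > 8.783.
The smallest integer satisfying this is n = 9.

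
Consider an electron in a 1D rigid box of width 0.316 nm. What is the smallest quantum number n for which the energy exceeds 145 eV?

E_1 = h²/(8m_eL²) = 6.033×10^-19 J = 3.766 eV.
Need n² > 145/3.766 = 38.50, i.e. n > 6.205.
The smallest integer satisfying this is n = 7.

n = 7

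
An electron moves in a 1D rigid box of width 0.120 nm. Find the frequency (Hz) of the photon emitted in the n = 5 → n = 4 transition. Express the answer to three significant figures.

E_1 = h²/(8m_eL²) = 4.184×10^-18 J and ΔE = (5² − 4²)E_1 = 3.766×10^-17 J.
f = ΔE/h = 3.766×10^-17/6.626×10^-34 = 5.68×10^16 Hz.

f = 5.68×10^16 Hz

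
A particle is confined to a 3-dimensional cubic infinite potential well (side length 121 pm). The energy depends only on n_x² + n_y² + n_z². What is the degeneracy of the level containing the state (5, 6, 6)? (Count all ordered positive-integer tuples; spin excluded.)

The level has n_x² + n_y² + n_z² = 97. The ordered positive-integer solutions are (5, 6, 6), (6, 5, 6), (6, 6, 5).
That gives 3 states.

degeneracy = 3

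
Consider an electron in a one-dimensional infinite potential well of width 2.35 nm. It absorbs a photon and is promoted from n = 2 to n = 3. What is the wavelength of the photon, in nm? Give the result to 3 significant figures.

λ = 3.64×10^3 nm

E_1 = h²/(8m_eL²) = 1.091×10^-20 J, so ΔE = (3² − 2²)E_1 = 5.455×10^-20 J.
λ = hc/ΔE = (6.626×10^-34·2.998×10^8)/5.455×10^-20 = 3.64×10^-6 m = 3.64×10^3 nm.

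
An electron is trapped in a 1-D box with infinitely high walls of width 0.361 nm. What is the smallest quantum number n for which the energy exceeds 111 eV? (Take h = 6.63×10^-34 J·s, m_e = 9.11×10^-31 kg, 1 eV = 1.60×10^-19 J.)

E_1 = h²/(8m_eL²) = 4.628×10^-19 J = 2.893 eV.
Need n² > 111/2.893 = 38.37, i.e. n > 6.194.
The smallest integer satisfying this is n = 7.

n = 7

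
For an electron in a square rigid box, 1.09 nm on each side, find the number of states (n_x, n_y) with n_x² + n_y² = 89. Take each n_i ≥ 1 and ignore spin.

The level has n_x² + n_y² = 89. The ordered positive-integer solutions are (5, 8), (8, 5).
That gives 2 states.

degeneracy = 2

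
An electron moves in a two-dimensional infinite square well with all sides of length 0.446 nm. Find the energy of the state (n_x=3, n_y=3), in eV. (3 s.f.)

For a 2D rectangular well E = (h²/8m_e)·Σ n_i²/L_i² = (6.626×10^-34)²/(8·9.109×10^-31) · [3²/(0.446 nm)² + 3²/(0.446 nm)²].
Evaluating gives E = 5.452×10^-18 J = 34.0 eV.

E = 34.0 eV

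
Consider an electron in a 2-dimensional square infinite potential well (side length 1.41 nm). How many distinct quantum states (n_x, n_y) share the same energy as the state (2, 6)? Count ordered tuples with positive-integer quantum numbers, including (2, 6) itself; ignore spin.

The level has n_x² + n_y² = 40. The ordered positive-integer solutions are (2, 6), (6, 2).
That gives 2 states.

degeneracy = 2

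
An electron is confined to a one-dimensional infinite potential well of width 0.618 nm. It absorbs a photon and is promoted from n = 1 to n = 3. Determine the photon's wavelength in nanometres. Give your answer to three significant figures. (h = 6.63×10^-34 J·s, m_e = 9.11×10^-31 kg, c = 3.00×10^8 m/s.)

E_1 = h²/(8m_eL²) = 1.579×10^-19 J, so ΔE = (3² − 1²)E_1 = 1.263×10^-18 J.
λ = hc/ΔE = (6.63×10^-34·3.00×10^8)/1.263×10^-18 = 1.57×10^-7 m = 157 nm.

λ = 157 nm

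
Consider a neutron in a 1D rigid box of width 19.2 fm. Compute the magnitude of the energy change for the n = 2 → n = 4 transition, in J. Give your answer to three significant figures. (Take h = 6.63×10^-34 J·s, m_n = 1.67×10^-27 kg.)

|ΔE| = 1.07×10^-12 J

E_1 = h²/(8m_nL²) = 8.925×10^-14 J.
|ΔE| = |2² − 4²|·E_1 = 12·8.925×10^-14 J = 1.07×10^-12 J.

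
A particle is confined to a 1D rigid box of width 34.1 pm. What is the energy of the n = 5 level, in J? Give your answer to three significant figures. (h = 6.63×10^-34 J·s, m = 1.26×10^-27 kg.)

E_5 = 9.38×10^-19 J

For an infinite well E_n = n²h²/(8mL²), so E_1 = h²/(8mL²) = (6.63×10^-34)²/(8·1.26×10^-27·(3.41×10^-11 m)²) = 3.750×10^-20 J.
Then E_5 = 5²·E_1 = 25·3.750×10^-20 J = 9.38×10^-19 J.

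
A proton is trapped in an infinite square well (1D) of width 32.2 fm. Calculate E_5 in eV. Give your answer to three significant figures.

E_5 = 4.94×10^6 eV

For an infinite well E_n = n²h²/(8m_pL²), so E_1 = h²/(8m_pL²) = (6.626×10^-34)²/(8·1.673×10^-27·(3.22×10^-14 m)²) = 3.164×10^-14 J.
Then E_5 = 5²·E_1 = 25·3.164×10^-14 J = 7.910×10^-13 J.
Converting, E_5 = 7.910×10^-13 J / (1.602×10^-19 J/eV) = 4.94×10^6 eV.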